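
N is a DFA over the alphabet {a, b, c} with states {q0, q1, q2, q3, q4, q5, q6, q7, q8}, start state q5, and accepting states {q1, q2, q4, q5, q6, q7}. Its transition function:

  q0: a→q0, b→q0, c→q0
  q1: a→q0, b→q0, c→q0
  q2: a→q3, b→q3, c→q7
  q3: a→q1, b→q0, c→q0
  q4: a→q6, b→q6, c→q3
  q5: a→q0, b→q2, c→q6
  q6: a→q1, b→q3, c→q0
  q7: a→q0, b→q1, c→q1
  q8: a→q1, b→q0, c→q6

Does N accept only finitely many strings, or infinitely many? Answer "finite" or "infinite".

The useful states (reachable from q5 and able to reach an accepting state) are {q1, q2, q3, q5, q6, q7}.
Restricted to these states the transition graph has no cycle, so every accepting path has bounded length and L is finite.

finite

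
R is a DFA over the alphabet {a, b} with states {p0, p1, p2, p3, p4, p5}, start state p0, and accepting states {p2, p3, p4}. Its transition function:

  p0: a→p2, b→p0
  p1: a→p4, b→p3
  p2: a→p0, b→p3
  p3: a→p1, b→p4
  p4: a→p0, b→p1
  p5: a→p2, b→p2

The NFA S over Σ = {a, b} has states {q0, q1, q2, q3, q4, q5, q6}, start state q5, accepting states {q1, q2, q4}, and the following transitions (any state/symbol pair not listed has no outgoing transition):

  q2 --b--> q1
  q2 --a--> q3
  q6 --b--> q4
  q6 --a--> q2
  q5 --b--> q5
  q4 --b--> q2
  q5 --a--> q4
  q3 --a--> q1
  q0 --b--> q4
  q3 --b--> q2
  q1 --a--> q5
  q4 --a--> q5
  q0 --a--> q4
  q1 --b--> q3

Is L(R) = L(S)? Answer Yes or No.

Exploring the product automaton R × S from the start pair (p0, q5), following both machines on each input symbol, reaches 5 state pairs: (p0, q5), (p2, q4), (p3, q2), (p1, q3), (p4, q1).
R accepts in {p2, p3, p4} and S accepts in {q1, q2, q4}. In every reachable pair the two components are either both accepting — (p2, q4), (p3, q2), (p4, q1) — or both non-accepting, so no string is accepted by exactly one of the machines: L(R) \ L(S) and L(S) \ L(R) are both empty.
Hence every string is accepted by R iff it is accepted by S, and the two languages coincide.

Yes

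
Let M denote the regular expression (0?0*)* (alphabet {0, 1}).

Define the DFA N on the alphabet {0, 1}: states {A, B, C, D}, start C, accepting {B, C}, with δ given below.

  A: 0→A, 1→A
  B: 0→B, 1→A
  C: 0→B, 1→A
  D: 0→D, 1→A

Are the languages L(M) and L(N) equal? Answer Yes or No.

Converting the expression M to a DFA (subset construction, then merging equivalent states) gives the minimal DFA with states {m0, m1}, start state m0, accepting states {m0} and transitions m0: 0→m0, 1→m1; m1: 0→m1, 1→m1.
Exploring the product automaton M × N from the start pair (m0, C), following both machines on each input symbol, reaches 3 state pairs: (m0, C), (m0, B), (m1, A).
M accepts in {m0} and N accepts in {B, C}. In every reachable pair the two components are either both accepting — (m0, C), (m0, B) — or both non-accepting, so no string is accepted by exactly one of the machines: L(M) \ L(N) and L(N) \ L(M) are both empty.
Hence every string is accepted by M iff it is accepted by N, and the two languages coincide.

Yes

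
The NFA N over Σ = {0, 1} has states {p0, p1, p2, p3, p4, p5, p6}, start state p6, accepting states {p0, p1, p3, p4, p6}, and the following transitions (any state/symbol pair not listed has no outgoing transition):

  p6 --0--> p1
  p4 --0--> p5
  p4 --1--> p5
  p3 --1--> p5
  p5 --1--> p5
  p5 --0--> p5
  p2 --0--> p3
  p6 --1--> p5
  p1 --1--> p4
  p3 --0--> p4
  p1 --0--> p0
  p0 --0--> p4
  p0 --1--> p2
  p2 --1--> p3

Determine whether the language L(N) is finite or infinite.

finite

The useful states (reachable from p6 and able to reach an accepting state) are {p0, p1, p2, p3, p4, p6}.
Restricted to these states the transition graph has no cycle, so every accepting path has bounded length and L is finite.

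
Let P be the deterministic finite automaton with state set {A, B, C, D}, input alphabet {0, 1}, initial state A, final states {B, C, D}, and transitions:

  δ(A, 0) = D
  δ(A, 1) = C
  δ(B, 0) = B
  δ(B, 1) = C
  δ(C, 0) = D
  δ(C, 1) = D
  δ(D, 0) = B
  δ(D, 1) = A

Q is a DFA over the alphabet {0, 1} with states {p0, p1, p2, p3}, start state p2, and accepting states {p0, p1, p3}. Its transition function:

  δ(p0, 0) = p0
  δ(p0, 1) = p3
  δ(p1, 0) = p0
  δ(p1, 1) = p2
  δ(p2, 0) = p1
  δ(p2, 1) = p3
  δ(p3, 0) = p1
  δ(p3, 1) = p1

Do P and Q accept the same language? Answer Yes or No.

Exploring the product automaton P × Q from the start pair (A, p2), following both machines on each input symbol, reaches 4 state pairs: (A, p2), (D, p1), (C, p3), (B, p0).
P accepts in {B, C, D} and Q accepts in {p0, p1, p3}. In every reachable pair the two components are either both accepting — (D, p1), (C, p3), (B, p0) — or both non-accepting, so no string is accepted by exactly one of the machines: L(P) \ L(Q) and L(Q) \ L(P) are both empty.
Hence every string is accepted by P iff it is accepted by Q, and the two languages coincide.

Yes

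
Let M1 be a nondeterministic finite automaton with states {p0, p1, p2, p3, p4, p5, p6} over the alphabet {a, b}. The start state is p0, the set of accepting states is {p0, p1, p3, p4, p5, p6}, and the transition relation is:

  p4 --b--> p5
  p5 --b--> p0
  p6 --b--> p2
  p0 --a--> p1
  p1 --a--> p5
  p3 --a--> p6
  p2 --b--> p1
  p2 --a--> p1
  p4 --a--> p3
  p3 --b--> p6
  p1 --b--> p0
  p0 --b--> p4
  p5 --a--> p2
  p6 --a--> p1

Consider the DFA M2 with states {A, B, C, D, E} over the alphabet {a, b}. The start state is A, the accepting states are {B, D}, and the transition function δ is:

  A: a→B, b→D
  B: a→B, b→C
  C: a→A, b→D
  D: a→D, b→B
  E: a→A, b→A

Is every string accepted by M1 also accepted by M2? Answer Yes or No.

The empty string ε is in L(M1) but not in L(M2).
So L(M1) ⊄ L(M2).

No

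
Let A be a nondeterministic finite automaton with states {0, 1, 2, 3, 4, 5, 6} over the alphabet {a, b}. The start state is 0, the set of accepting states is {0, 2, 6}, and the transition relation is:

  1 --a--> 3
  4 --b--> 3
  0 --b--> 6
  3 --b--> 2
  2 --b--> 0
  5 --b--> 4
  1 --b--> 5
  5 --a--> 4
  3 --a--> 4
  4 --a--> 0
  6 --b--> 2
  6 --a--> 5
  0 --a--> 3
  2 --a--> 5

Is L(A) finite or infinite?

infinite

State 0 is reachable from the start and can reach an accepting state, and it lies on the cycle 0 → 3 → 2 → 0.
Traversing that cycle any number of times yields accepted strings of unbounded length, so the language is infinite.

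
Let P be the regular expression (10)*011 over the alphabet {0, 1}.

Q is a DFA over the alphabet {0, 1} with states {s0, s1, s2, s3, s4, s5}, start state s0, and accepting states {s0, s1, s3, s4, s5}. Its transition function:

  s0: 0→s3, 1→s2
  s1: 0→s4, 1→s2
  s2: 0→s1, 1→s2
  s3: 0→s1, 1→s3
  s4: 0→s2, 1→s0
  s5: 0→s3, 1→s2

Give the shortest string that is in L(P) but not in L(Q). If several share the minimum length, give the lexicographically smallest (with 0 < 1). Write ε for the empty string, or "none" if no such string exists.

10011

The string 10011 is accepted by P but not by Q.
No shorter string lies in the difference, and 10011 is the lexicographically first length-5 string in L(P) \ L(Q).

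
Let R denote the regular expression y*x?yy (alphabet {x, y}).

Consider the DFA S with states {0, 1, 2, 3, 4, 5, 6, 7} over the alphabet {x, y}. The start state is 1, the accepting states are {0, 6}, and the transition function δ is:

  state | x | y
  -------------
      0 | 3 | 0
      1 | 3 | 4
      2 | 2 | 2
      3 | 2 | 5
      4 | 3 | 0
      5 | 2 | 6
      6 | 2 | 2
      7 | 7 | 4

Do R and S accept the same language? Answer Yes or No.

Converting the expression R to a DFA (subset construction, then merging equivalent states) gives the minimal DFA with states {r0, r1, r2, r3, r4, r5, r6}, start state r0, accepting states {r5, r6} and transitions r0: x→r1, y→r2; r1: x→r3, y→r4; r2: x→r1, y→r5; r3: x→r3, y→r3; r4: x→r3, y→r6; r5: x→r1, y→r5; r6: x→r3, y→r3.
Exploring the product automaton R × S from the start pair (r0, 1), following both machines on each input symbol, reaches 7 state pairs: (r0, 1), (r1, 3), (r2, 4), (r3, 2), (r4, 5), (r5, 0), (r6, 6).
R accepts in {r5, r6} and S accepts in {0, 6}. In every reachable pair the two components are either both accepting — (r5, 0), (r6, 6) — or both non-accepting, so no string is accepted by exactly one of the machines: L(R) \ L(S) and L(S) \ L(R) are both empty.
Hence every string is accepted by R iff it is accepted by S, and the two languages coincide.

Yes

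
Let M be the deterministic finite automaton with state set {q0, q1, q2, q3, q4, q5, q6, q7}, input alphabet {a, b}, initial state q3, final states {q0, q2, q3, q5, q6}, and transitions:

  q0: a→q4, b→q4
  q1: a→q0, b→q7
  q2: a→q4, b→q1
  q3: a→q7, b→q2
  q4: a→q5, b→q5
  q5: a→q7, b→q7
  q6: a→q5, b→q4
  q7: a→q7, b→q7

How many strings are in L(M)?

The useful subgraph on states {q0, q1, q2, q3, q4, q5} is acyclic, so L(M) is finite; the longest accepting path visits 6 useful states, giving maximum string length 5.
Counting accepting paths from q3 by length: 1 of length 0, 1 of length 1, 3 of length 3, 4 of length 5. Total 9.

9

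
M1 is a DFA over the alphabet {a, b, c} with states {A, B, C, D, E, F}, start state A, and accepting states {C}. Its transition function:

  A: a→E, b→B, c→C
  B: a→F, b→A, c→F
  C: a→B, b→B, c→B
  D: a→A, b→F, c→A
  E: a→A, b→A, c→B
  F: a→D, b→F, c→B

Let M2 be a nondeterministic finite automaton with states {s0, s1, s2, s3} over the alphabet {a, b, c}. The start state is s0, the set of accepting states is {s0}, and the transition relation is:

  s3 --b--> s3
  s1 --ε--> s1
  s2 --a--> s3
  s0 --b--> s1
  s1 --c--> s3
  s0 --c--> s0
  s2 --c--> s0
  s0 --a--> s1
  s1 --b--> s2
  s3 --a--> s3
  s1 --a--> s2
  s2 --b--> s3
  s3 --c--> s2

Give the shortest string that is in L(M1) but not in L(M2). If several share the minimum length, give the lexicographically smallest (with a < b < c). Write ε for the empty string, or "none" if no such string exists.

The string acbc is accepted by M1 but not by M2.
No shorter string lies in the difference, and acbc is the lexicographically first length-4 string in L(M1) \ L(M2).

acbc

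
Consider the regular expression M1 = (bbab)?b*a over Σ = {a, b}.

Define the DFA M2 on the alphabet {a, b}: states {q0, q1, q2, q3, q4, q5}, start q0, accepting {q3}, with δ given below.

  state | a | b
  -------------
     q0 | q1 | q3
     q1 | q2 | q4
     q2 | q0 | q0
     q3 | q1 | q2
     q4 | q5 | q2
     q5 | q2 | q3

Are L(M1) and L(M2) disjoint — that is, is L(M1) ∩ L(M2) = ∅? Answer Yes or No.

Yes

Converting the expression M1 to a DFA (subset construction, then merging equivalent states) gives the minimal DFA with states {r0, r1, r2, r3, r4, r5, r6}, start state r0, accepting states {r1, r5} and transitions r0: a→r1, b→r2; r1: a→r3, b→r3; r2: a→r1, b→r4; r3: a→r3, b→r3; r4: a→r5, b→r6; r5: a→r3, b→r6; r6: a→r1, b→r6.
Exploring the product automaton M1 × M2 from the start pair (r0, q0), following both machines on each input symbol, reaches 15 state pairs: (r0, q0), (r1, q1), (r2, q3), (r3, q2), (r3, q4), (r4, q2), (r3, q0), (r3, q5), (r5, q0), (r6, q0), (r3, q1), (r3, q3), (r6, q3), (r6, q2), (r1, q0).
M1 accepts in {r1, r5} and M2 accepts in {q3}; no reachable pair has both components accepting, so no string drives both machines to acceptance simultaneously and L(M1) ∩ L(M2) = ∅.
So no string is accepted by both, and the intersection is empty.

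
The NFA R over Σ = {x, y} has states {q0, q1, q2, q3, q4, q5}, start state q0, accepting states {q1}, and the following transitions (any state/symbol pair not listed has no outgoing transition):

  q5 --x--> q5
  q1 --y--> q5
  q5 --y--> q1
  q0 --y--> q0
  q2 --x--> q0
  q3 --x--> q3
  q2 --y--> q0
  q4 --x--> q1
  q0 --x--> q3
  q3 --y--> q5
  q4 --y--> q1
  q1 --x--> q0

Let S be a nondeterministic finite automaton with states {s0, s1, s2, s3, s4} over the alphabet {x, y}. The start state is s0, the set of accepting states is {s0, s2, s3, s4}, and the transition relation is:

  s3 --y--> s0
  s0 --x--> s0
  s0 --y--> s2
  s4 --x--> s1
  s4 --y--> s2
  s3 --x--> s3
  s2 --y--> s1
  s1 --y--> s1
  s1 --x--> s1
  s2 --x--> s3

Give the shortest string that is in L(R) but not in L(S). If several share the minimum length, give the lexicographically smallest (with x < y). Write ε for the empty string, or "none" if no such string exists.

The string xyy is accepted by R but not by S.
No shorter string lies in the difference, and xyy is the lexicographically first length-3 string in L(R) \ L(S).

xyy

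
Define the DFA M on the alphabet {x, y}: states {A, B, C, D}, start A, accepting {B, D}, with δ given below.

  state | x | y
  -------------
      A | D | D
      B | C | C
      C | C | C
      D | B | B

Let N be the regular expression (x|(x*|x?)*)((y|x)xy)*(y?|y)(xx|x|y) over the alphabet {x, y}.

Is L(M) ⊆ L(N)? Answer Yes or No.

Converting the expression N to a DFA (subset construction, then merging equivalent states) gives the minimal DFA with states {n0, n1, n2, n3, n4, n5, n6, n7, n8, n9, n10, n11}, start state n0, accepting states {n1, n2, n3, n4, n5, n6, n9, n10, n11} and transitions n0: x→n1, y→n2; n1: x→n3, y→n2; n2: x→n4, y→n5; n3: x→n3, y→n6; n4: x→n5, y→n7; n5: x→n8, y→n8; n6: x→n9, y→n2; n7: x→n10, y→n2; n8: x→n8, y→n8; n9: x→n11, y→n7; n10: x→n11, y→n8; n11: x→n8, y→n7.
Exploring the product automaton M × N from the start pair (A, n0), following both machines on each input symbol, reaches 17 state pairs: (A, n0), (D, n1), (D, n2), (B, n3), (B, n2), (B, n4), (B, n5), (C, n3), (C, n6), (C, n4), (C, n5), (C, n7), (C, n8), (C, n9), (C, n2), (C, n10), (C, n11).
M accepts in {B, D} and N accepts in {n1, n2, n3, n4, n5, n6, n9, n10, n11}. The reachable pairs whose M-component is accepting are (D, n1), (D, n2), (B, n3), (B, n2), (B, n4), (B, n5); in each of them the N-component is accepting too, so the product for L(M) \ L(N) (M-component accepting, N-component rejecting) has no reachable accepting pair and the difference is empty.
Hence every string in L(M) is also in L(N).

Yes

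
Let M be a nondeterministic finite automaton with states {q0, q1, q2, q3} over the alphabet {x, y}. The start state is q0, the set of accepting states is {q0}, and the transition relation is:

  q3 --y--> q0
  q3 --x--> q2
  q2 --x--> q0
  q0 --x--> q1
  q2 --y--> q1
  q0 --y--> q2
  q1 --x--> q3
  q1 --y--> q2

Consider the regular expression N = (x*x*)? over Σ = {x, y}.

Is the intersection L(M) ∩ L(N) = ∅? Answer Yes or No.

No

The empty string ε is accepted by both M and N.
Hence L(M) ∩ L(N) ≠ ∅.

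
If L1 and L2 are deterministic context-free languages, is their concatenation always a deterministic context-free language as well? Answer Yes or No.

Take L₁ = {ε, c} (finite, hence regular and DCFL) and L₂ = {c aⁿbⁿ : n≥0} ∪ {cc aⁿb²ⁿ : n≥0} (a DCFL: the number of leading c's tells the DPDA whether to pop one stack symbol per b or per two b's). Then L₁L₂ ∩ cca⁺b* = {cc aⁿbⁿ : n≥1} ∪ {cc aⁿb²ⁿ : n≥1}. If L₁L₂ were a DCFL, so would be this intersection with a regular set, and a DPDA for it started from its configuration after reading cc would accept {aⁿbⁿ : n≥1} ∪ {aⁿb²ⁿ : n≥1}, which no deterministic PDA accepts (a DPDA for it would have a single run on aⁿb²ⁿ, accepting after the prefix aⁿbⁿ and accepting again after n more b's; an ordinary PDA that simulates it on a's and b's and, at any moment when it is accepting, may switch to reading only a fresh letter d while feeding each d to the simulation as a b, would accept aⁱbʲdᵏ (k≥1) exactly when both aⁱbʲ and aⁱbʲ⁺ᵏ are in the language, i.e. its language intersected with the regular set a*b*d⁺ would be exactly {aⁿbⁿdⁿ : n≥1} — impossible, since context-free languages are closed under intersection with regular sets and {aⁿbⁿdⁿ} is not context-free). Hence L₁L₂ is not a DCFL.

No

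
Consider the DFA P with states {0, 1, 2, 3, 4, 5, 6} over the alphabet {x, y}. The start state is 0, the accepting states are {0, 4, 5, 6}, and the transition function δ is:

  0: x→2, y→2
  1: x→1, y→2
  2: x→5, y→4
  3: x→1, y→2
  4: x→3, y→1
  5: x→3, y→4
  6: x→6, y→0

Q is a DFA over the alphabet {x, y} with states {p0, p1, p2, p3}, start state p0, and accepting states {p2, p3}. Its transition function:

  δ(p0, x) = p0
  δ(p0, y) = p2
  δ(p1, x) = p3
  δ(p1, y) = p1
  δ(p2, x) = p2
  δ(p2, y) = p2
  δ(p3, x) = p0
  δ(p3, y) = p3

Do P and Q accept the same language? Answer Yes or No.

The empty string ε is accepted by P but rejected by Q.
So L(P) ≠ L(Q).

No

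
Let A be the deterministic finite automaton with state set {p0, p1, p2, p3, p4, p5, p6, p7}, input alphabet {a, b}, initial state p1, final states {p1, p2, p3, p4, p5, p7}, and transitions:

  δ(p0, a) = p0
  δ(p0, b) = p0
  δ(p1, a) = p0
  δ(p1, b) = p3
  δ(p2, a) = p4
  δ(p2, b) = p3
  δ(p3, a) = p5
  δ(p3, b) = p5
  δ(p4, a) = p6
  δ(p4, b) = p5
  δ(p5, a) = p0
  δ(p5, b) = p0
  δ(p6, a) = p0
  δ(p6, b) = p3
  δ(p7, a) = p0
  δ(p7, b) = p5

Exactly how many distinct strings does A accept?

The useful subgraph on states {p1, p3, p5} is acyclic, so L(A) is finite; the longest accepting path visits 3 useful states, giving maximum string length 2.
Counting accepting paths from p1 by length: 1 of length 0, 1 of length 1, 2 of length 2. Total 4.

4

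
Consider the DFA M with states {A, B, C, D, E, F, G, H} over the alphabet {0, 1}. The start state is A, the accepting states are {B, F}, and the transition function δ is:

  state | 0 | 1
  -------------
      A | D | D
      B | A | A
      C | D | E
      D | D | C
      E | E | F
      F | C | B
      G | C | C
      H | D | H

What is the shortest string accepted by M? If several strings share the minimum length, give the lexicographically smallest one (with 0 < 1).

0111

A breadth-first search from A reaches an accepting state first via the path A → D → C → E → F on input 0111.
No string of length < 4 is accepted (BFS exhausts all shorter strings without reaching an accepting state), and 0111 is the lexicographically least accepting string of length 4.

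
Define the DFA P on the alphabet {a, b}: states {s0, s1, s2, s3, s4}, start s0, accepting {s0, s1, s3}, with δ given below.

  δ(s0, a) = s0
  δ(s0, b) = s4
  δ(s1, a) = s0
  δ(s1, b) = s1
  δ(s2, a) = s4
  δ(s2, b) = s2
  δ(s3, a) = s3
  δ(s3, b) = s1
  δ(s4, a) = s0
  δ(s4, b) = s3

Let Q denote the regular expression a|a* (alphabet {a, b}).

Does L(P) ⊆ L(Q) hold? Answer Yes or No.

The string ba is in L(P) but not in L(Q).
So L(P) ⊄ L(Q).

No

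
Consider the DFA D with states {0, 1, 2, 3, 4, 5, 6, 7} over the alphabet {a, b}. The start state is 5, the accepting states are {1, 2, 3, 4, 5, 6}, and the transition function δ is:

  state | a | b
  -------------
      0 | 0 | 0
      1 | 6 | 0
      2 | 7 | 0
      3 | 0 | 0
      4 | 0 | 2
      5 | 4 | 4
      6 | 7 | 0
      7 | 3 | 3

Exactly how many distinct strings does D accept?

The useful subgraph on states {2, 3, 4, 5, 7} is acyclic, so L(D) is finite; the longest accepting path visits 5 useful states, giving maximum string length 4.
Counting accepting paths from 5 by length: 1 of length 0, 2 of length 1, 2 of length 2, 4 of length 4. Total 9.

9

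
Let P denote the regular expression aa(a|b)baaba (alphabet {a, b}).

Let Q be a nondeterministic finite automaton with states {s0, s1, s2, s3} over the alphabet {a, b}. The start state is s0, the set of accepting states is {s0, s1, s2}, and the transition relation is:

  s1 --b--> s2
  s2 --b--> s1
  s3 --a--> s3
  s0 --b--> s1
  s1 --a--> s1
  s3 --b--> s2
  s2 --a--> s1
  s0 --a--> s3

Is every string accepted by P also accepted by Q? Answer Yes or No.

Converting the expression P to a DFA (subset construction, then merging equivalent states) gives the minimal DFA with states {p0, p1, p2, p3, p4, p5, p6, p7, p8, p9}, start state p0, accepting states {p9} and transitions p0: a→p1, b→p2; p1: a→p3, b→p2; p2: a→p2, b→p2; p3: a→p4, b→p4; p4: a→p2, b→p5; p5: a→p6, b→p2; p6: a→p7, b→p2; p7: a→p2, b→p8; p8: a→p9, b→p2; p9: a→p2, b→p2.
Exploring the product automaton P × Q from the start pair (p0, s0), following both machines on each input symbol, reaches 14 state pairs: (p0, s0), (p1, s3), (p2, s1), (p3, s3), (p2, s2), (p4, s3), (p4, s2), (p2, s3), (p5, s2), (p5, s1), (p6, s1), (p7, s1), (p8, s2), (p9, s1).
P accepts in {p9} and Q accepts in {s0, s1, s2}. The reachable pairs whose P-component is accepting are (p9, s1); in each of them the Q-component is accepting too, so the product for L(P) \ L(Q) (P-component accepting, Q-component rejecting) has no reachable accepting pair and the difference is empty.
Hence every string in L(P) is also in L(Q).

Yes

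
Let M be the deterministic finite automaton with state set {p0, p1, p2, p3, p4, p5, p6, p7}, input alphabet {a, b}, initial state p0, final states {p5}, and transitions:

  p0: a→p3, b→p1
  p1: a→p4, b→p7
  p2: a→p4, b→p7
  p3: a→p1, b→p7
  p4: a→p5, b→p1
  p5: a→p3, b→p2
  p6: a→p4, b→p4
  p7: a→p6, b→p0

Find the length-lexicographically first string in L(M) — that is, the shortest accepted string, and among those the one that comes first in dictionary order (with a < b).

A breadth-first search from p0 reaches an accepting state first via the path p0 → p1 → p4 → p5 on input baa.
No string of length < 3 is accepted (BFS exhausts all shorter strings without reaching an accepting state), and baa is the lexicographically least accepting string of length 3.

baa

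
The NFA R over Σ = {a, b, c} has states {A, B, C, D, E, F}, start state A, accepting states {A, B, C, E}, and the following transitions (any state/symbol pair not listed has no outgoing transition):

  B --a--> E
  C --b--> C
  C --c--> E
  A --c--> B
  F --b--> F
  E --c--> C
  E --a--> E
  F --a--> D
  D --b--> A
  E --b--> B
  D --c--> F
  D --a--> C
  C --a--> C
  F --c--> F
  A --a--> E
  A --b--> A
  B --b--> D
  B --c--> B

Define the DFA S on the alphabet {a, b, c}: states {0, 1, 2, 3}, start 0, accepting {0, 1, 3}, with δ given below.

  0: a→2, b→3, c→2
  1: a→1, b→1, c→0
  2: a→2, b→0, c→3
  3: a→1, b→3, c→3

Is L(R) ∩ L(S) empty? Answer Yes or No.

No

The empty string ε is accepted by both R and S.
Hence L(R) ∩ L(S) ≠ ∅.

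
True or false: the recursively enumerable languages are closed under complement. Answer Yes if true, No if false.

No

If both L and its complement were r.e., running the two recognisers in parallel would decide L, so L would be recursive; but there are r.e. languages that are not recursive (e.g. the halting problem), and their complements are therefore not r.e.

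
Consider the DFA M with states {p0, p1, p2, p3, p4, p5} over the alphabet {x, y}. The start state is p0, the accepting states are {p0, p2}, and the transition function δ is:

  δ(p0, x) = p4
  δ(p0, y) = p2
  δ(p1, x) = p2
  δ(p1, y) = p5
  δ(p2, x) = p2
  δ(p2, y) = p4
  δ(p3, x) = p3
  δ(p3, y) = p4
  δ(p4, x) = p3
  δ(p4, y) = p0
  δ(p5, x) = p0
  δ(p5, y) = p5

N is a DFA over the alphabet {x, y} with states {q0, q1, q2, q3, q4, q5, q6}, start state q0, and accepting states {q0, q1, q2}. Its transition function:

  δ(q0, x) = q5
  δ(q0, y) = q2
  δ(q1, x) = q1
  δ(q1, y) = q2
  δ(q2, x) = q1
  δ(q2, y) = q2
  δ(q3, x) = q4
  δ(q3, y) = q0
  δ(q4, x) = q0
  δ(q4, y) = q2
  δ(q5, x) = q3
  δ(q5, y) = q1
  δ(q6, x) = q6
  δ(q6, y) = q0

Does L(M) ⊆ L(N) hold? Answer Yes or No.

Exploring the product automaton M × N from the start pair (p0, q0), following both machines on each input symbol, reaches 14 state pairs: (p0, q0), (p4, q5), (p2, q2), (p3, q3), (p0, q1), (p2, q1), (p4, q2), (p3, q4), (p4, q0), (p4, q1), (p3, q1), (p0, q2), (p3, q0), (p3, q5).
M accepts in {p0, p2} and N accepts in {q0, q1, q2}. The reachable pairs whose M-component is accepting are (p0, q0), (p2, q2), (p0, q1), (p2, q1), (p0, q2); in each of them the N-component is accepting too, so the product for L(M) \ L(N) (M-component accepting, N-component rejecting) has no reachable accepting pair and the difference is empty.
Hence every string in L(M) is also in L(N).

Yes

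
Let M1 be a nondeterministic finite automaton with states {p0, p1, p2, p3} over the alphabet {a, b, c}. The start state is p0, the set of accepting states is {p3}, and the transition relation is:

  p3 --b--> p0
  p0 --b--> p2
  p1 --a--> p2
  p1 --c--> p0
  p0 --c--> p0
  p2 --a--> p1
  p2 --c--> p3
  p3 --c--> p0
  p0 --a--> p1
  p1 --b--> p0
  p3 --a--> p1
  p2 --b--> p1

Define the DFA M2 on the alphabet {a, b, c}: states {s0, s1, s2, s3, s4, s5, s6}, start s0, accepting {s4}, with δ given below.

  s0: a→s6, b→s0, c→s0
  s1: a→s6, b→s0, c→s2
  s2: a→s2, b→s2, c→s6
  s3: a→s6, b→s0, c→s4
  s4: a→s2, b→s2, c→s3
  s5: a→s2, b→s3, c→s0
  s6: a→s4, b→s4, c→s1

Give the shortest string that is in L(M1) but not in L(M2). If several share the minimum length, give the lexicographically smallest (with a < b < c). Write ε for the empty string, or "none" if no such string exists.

bc

The string bc is accepted by M1 but not by M2.
No shorter string lies in the difference, and bc is the lexicographically first length-2 string in L(M1) \ L(M2).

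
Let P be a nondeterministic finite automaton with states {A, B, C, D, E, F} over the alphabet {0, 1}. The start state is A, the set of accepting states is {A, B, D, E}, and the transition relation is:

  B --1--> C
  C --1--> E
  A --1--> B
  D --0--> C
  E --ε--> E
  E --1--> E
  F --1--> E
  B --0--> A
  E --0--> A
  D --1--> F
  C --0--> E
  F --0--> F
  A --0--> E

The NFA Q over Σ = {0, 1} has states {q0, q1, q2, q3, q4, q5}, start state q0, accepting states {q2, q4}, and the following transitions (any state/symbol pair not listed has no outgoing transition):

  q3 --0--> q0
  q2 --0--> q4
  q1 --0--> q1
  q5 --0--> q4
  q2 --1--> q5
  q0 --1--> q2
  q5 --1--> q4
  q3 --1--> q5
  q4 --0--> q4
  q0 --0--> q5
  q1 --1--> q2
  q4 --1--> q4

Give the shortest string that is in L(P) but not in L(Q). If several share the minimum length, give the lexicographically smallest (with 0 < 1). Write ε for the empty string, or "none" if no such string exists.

ε

The empty string ε is accepted by P but not by Q.
Since ε is the unique shortest string, it is the required witness.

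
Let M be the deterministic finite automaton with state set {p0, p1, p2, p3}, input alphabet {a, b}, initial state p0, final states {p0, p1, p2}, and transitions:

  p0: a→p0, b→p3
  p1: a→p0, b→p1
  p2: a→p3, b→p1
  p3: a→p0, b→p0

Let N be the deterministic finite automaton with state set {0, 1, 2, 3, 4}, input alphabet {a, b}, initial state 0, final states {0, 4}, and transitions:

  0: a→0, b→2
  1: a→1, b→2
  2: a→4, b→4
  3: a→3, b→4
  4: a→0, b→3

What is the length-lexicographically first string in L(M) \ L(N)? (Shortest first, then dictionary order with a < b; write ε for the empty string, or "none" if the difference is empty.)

baba

The string baba is accepted by M but not by N.
No shorter string lies in the difference, and baba is the lexicographically first length-4 string in L(M) \ L(N).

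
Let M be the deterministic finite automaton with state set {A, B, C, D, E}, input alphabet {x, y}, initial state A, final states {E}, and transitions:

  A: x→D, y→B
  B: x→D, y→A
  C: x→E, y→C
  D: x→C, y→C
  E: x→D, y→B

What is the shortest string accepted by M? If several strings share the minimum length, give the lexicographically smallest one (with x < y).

A breadth-first search from A reaches an accepting state first via the path A → D → C → E on input xxx.
No string of length < 3 is accepted (BFS exhausts all shorter strings without reaching an accepting state), and xxx is the lexicographically least accepting string of length 3.

xxx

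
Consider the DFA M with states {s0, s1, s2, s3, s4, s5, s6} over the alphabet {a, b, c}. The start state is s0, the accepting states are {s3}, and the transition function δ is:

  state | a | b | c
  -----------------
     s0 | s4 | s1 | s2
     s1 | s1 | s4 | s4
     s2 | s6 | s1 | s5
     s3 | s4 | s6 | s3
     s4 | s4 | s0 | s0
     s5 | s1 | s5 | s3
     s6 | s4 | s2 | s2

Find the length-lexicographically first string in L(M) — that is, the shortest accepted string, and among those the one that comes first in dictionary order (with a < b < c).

ccc

A breadth-first search from s0 reaches an accepting state first via the path s0 → s2 → s5 → s3 on input ccc.
No string of length < 3 is accepted (BFS exhausts all shorter strings without reaching an accepting state), and ccc is the lexicographically least accepting string of length 3.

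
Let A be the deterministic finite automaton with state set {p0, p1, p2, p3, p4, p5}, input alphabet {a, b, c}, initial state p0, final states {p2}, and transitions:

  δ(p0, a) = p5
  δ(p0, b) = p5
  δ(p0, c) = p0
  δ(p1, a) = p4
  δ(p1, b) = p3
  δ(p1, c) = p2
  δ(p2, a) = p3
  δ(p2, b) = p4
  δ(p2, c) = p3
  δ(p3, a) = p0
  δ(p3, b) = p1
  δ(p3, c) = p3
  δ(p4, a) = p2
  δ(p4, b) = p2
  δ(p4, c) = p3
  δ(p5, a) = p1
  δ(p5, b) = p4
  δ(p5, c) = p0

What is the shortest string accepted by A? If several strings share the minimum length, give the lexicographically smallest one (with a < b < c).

A breadth-first search from p0 reaches an accepting state first via the path p0 → p5 → p1 → p2 on input aac.
No string of length < 3 is accepted (BFS exhausts all shorter strings without reaching an accepting state), and aac is the lexicographically least accepting string of length 3.

aac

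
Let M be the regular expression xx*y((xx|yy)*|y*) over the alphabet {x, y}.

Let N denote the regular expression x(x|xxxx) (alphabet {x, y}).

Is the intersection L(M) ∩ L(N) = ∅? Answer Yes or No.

Converting the expression M to a DFA (subset construction, then merging equivalent states) gives the minimal DFA with states {m0, m1, m2, m3, m4, m5, m6, m7}, start state m0, accepting states {m3, m5, m6} and transitions m0: x→m1, y→m2; m1: x→m1, y→m3; m2: x→m2, y→m2; m3: x→m4, y→m5; m4: x→m6, y→m2; m5: x→m2, y→m3; m6: x→m4, y→m7; m7: x→m2, y→m6.
Converting the expression N to a DFA (subset construction, then merging equivalent states) gives the minimal DFA with states {n0, n1, n2, n3, n4, n5, n6}, start state n0, accepting states {n3, n6} and transitions n0: x→n1, y→n2; n1: x→n3, y→n2; n2: x→n2, y→n2; n3: x→n4, y→n2; n4: x→n5, y→n2; n5: x→n6, y→n2; n6: x→n2, y→n2.
Exploring the product automaton M × N from the start pair (m0, n0), following both machines on each input symbol, reaches 13 state pairs: (m0, n0), (m1, n1), (m2, n2), (m1, n3), (m3, n2), (m1, n4), (m4, n2), (m5, n2), (m1, n5), (m6, n2), (m1, n6), (m7, n2), (m1, n2).
M accepts in {m3, m5, m6} and N accepts in {n3, n6}; no reachable pair has both components accepting, so no string drives both machines to acceptance simultaneously and L(M) ∩ L(N) = ∅.
So no string is accepted by both, and the intersection is empty.

Yes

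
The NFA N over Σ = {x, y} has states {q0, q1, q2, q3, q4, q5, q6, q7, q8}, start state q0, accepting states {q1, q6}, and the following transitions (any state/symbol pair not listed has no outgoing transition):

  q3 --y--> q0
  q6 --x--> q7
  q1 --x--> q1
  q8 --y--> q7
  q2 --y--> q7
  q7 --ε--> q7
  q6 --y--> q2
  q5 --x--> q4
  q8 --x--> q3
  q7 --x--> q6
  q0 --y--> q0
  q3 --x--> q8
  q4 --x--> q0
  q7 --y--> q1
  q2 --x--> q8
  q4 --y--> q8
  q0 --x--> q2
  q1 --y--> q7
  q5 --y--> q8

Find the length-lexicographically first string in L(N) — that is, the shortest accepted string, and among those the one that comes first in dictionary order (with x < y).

A breadth-first search from q0 reaches an accepting state first via the path q0 → q2 → q7 → q6 on input xyx.
No string of length < 3 is accepted (BFS exhausts all shorter strings without reaching an accepting state), and xyx is the lexicographically least accepting string of length 3.

xyx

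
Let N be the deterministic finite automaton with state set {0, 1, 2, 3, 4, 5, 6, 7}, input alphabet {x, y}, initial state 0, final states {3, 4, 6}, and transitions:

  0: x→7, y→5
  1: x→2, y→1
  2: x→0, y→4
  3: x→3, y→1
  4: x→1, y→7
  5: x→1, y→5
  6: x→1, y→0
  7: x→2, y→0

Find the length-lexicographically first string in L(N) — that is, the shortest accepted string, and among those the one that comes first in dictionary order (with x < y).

xxy

A breadth-first search from 0 reaches an accepting state first via the path 0 → 7 → 2 → 4 on input xxy.
No string of length < 3 is accepted (BFS exhausts all shorter strings without reaching an accepting state), and xxy is the lexicographically least accepting string of length 3.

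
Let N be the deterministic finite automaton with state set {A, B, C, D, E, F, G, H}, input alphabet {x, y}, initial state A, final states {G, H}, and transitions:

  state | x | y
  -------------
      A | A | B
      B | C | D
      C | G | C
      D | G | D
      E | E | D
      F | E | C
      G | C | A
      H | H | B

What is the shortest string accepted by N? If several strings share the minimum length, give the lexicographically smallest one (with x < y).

A breadth-first search from A reaches an accepting state first via the path A → B → C → G on input yxx.
No string of length < 3 is accepted (BFS exhausts all shorter strings without reaching an accepting state), and yxx is the lexicographically least accepting string of length 3.

yxx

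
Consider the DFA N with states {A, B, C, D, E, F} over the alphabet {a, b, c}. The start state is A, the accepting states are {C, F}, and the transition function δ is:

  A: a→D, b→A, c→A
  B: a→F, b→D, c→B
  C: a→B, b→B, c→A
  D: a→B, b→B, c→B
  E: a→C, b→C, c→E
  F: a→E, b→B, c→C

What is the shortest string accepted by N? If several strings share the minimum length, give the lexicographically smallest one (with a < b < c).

aaa

A breadth-first search from A reaches an accepting state first via the path A → D → B → F on input aaa.
No string of length < 3 is accepted (BFS exhausts all shorter strings without reaching an accepting state), and aaa is the lexicographically least accepting string of length 3.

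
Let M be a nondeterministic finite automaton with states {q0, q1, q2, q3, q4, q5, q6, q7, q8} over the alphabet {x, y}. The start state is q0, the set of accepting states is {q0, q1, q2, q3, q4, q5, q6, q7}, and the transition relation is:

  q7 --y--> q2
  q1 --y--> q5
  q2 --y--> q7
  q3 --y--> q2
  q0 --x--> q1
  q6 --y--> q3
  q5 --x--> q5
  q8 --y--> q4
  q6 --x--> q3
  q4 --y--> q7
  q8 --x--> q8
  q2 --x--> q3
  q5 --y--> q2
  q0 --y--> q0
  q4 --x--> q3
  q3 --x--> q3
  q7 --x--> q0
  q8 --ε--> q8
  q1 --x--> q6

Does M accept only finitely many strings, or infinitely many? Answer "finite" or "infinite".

State q0 is reachable from the start and can reach an accepting state, and it lies on the cycle q0 → q0.
Traversing that cycle any number of times yields accepted strings of unbounded length, so the language is infinite.

infinite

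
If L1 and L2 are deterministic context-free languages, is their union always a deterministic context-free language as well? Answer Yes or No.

{aⁿbⁿ : n≥0} and {aⁿb²ⁿ : n≥0} are each accepted by a deterministic PDA (push the a's; pop one per b, respectively one per two b's), but their union U is not. Suppose a DPDA M accepted U. Being deterministic, M has a single run on aⁿb²ⁿ, and since aⁿbⁿ ∈ U that run passes through an accepting configuration right after consuming the prefix aⁿbⁿ and then goes on to accept again after n more b's. Build an ordinary (nondeterministic) PDA M′ that simulates M on a's and b's and, at any moment when M is in an accepting state, may switch to a second mode in which it reads only c's, feeding each c to M as a b; M′ accepts when M does. Then M′ accepts aⁱbʲcᵏ (k≥1) exactly when both aⁱbʲ ∈ U and aⁱbʲ⁺ᵏ ∈ U, and checking the four cases (i=j or j=2i, combined with j+k=i or j+k=2i) leaves only i=j=k: so L(M′) ∩ a*b*c⁺ = {aⁿbⁿcⁿ : n≥1} would be context-free, which it is not (pumping lemma) — contradiction. (The union is an unambiguous CFL; it is determinism, not unambiguity, that fails.)

No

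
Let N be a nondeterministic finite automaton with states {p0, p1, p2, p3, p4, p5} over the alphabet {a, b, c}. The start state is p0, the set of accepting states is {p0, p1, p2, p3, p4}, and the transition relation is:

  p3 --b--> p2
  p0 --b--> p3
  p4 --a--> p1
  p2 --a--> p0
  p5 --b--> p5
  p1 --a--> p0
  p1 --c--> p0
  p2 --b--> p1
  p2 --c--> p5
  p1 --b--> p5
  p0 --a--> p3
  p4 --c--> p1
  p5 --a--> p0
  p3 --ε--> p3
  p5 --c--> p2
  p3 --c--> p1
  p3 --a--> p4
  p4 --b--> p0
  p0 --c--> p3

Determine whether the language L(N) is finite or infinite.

State p0 is reachable from the start and can reach an accepting state, and it lies on the cycle p0 → p3 → p1 → p0.
Traversing that cycle any number of times yields accepted strings of unbounded length, so the language is infinite.

infinite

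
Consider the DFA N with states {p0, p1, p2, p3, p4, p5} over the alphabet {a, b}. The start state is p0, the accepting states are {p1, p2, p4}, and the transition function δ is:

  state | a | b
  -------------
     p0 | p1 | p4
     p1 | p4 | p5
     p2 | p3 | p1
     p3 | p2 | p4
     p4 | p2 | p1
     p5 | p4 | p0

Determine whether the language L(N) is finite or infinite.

State p1 is reachable from the start and can reach an accepting state, and it lies on the cycle p1 → p4 → p1.
Traversing that cycle any number of times yields accepted strings of unbounded length, so the language is infinite.

infinite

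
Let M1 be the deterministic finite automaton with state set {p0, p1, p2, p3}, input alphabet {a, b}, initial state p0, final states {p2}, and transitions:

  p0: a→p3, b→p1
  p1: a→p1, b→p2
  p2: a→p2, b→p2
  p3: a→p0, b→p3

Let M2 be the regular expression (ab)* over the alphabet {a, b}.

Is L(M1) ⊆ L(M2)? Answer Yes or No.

The string bb is in L(M1) but not in L(M2).
So L(M1) ⊄ L(M2).

No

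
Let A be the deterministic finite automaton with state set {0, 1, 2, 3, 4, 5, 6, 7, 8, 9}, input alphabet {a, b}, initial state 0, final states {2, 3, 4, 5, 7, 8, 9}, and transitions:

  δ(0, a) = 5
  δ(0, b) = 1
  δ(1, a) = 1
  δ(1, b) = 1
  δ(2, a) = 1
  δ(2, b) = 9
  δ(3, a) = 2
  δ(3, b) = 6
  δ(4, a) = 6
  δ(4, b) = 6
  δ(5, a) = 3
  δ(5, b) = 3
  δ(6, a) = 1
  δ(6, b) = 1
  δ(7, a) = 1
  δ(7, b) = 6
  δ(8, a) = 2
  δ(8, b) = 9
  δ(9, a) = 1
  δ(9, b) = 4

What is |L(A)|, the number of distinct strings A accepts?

9

The useful subgraph on states {0, 2, 3, 4, 5, 9} is acyclic, so L(A) is finite; the longest accepting path visits 6 useful states, giving maximum string length 5.
Counting accepting paths from 0 by length: 1 of length 1, 2 of length 2, 2 of length 3, 2 of length 4, 2 of length 5. Total 9.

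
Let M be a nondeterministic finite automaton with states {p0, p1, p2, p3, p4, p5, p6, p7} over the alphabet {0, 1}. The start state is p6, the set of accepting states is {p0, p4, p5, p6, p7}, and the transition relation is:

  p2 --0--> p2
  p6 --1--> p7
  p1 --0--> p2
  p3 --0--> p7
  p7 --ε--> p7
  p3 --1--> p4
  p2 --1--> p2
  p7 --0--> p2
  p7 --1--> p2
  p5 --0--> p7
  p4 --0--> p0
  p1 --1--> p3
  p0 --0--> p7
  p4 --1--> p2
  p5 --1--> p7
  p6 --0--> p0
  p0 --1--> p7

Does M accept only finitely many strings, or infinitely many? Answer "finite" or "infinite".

finite

The useful states (reachable from p6 and able to reach an accepting state) are {p0, p6, p7}.
Restricted to these states the transition graph has no cycle, so every accepting path has bounded length and L is finite.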